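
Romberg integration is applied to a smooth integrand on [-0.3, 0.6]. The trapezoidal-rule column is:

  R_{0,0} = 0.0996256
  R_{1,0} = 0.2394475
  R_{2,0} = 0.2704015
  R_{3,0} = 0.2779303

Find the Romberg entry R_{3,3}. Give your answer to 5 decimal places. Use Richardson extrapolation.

Richardson extrapolation on the trapezoidal column (denominator 4−1=3):
R_{1,1} = 0.2394475 + (0.2394475 − 0.0996256)/3 = 0.2860548
R_{2,1} = (4·0.2704015 − 0.2394475) / 3 = 0.2807195
R_{3,1} = (4·0.2779303 − 0.2704015) / 3 = 0.2804399
R_{2,2} = 0.2807195 + (0.2807195 − 0.2860548)/15 = 0.2803638
R_{3,2} = (16·0.2804399 − 0.2807195) / 15 = 0.2804213
R_{3,3} = 0.2804213 + (0.2804213 − 0.2803638)/63 = 0.2804222
(Column j=1 coincides with Simpson's rule on the same nodes.)

0.28042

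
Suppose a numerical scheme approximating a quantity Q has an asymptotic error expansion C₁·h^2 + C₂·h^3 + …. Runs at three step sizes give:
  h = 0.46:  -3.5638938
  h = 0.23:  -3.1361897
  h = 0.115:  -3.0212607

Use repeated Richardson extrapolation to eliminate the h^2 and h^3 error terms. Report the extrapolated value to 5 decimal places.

First eliminate the h^2 term (factor 2^2 = 4):
  B₁ = (4·(-3.1361897) − (-3.5638938))/3 = -2.9936217
  B₂ = (4·(-3.0212607) − (-3.1361897))/3 = -2.9829510
Then eliminate the h^3 term (factor 2^3 = 8):
  (8·(-2.9829510) − (-2.9936217))/7 = -2.9814266

-2.98143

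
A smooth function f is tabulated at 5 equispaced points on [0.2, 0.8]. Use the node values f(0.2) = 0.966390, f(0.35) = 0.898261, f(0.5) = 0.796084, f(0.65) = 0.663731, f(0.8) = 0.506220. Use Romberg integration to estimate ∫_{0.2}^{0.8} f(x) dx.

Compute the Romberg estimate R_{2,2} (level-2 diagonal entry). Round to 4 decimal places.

R_{0,0} (trapezoid, 1 panel, h=0.6000): 0.441783
R_{1,0} (trapezoid, 2 panels, h=0.3000): 0.459717
R_{2,0} (trapezoid, 4 panels, h=0.1500): 0.464157
R_{1,1} = 0.459717 + (0.459717 − 0.441783)/3 = 0.465695
R_{2,1} = 0.464157 + (0.464157 − 0.459717)/3 = 0.465637
R_{2,2} = 0.465637 + (0.465637 − 0.465695)/15 = 0.465633

0.4656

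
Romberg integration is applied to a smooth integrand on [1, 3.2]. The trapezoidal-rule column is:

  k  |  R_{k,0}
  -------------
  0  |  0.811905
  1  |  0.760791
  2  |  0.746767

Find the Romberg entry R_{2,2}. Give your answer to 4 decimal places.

R_{1,1} = 0.760791 + (0.760791 − 0.811905)/3 = 0.743753
R_{2,1} = (4·0.746767 − 0.760791) / 3 = 0.742092
R_{2,2} = (16·0.742092 − 0.743753) / 15 = 0.741981

0.7420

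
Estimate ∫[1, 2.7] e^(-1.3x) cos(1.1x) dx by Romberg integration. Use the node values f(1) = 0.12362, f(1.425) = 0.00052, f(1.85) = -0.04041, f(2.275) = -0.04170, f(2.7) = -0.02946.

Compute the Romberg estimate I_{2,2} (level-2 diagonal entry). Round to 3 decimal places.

I_{0,0} (trapezoid, 1 panel, h=1.7000): 0.08004
I_{1,0} (trapezoid, 2 panels, h=0.8500): 0.00567
I_{2,0} (trapezoid, 4 panels, h=0.4250): -0.01467
I_{1,1} = 0.00567 + (0.00567 − 0.08004)/3 = -0.01912
I_{2,1} = -0.01467 + (-0.01467 − 0.00567)/3 = -0.02145
I_{2,2} = -0.02145 + (-0.02145 − (-0.01912))/15 = -0.02161

-0.022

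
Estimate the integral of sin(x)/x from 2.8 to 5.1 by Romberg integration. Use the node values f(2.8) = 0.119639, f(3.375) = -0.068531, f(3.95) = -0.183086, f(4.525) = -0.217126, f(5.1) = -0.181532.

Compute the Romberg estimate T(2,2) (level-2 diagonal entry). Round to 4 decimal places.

T(0,0) (trapezoid, 1 panel, h=2.3000): -0.071177
T(1,0) (trapezoid, 2 panels, h=1.1500): -0.246137
T(2,0) (trapezoid, 4 panels, h=0.5750): -0.287321
T(1,1) = -0.246137 + (-0.246137 − (-0.071177))/3 = -0.304457
T(2,1) = -0.287321 + (-0.287321 − (-0.246137))/3 = -0.301049
T(2,2) = -0.301049 + (-0.301049 − (-0.304457))/15 = -0.300822

-0.3008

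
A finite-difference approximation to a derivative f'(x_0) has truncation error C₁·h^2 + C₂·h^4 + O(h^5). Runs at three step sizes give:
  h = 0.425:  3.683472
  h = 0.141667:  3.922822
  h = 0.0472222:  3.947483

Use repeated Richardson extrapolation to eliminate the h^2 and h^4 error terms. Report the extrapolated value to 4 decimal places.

3.9505

First eliminate the h^2 term (factor 3^2 = 9):
  B₁ = (9·3.922822 − 3.683472)/8 = 3.952741
  B₂ = (9·3.947483 − 3.922822)/8 = 3.950566
Then eliminate the h^4 term (factor 3^4 = 81):
  (81·3.950566 − 3.952741)/80 = 3.950539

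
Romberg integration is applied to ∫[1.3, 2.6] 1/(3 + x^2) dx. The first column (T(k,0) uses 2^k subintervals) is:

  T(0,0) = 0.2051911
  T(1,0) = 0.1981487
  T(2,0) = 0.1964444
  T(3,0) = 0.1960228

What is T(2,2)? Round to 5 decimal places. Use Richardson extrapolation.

0.19588

T(1,1) = (4·0.1981487 − 0.2051911) / 3 = 0.1958012
T(2,1) = (4·0.1964444 − 0.1981487) / 3 = 0.1958763
T(2,2) = 0.1958763 + (0.1958763 − 0.1958012)/15 = 0.1958813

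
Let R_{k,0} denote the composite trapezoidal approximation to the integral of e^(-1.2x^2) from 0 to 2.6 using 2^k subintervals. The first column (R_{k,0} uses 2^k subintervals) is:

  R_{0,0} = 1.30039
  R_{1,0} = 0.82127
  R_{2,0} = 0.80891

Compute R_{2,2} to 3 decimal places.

0.814

Richardson extrapolation on the trapezoidal column (denominator 4−1=3):
R_{1,1} = (4·0.82127 − 1.30039) / 3 = 0.66156
R_{2,1} = 0.80891 + (0.80891 − 0.82127)/3 = 0.80479
R_{2,2} = 0.80479 + (0.80479 − 0.66156)/15 = 0.81434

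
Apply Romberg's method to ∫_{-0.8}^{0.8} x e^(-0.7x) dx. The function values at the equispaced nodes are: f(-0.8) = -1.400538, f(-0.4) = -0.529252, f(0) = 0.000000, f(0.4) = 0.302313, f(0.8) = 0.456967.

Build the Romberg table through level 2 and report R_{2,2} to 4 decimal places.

-0.2465

R_{0,0} (trapezoid, 1 panel, h=1.6000): -0.754857
R_{1,0} (trapezoid, 2 panels, h=0.8000): -0.377428
R_{2,0} (trapezoid, 4 panels, h=0.4000): -0.279490
R_{1,1} = -0.377428 + (-0.377428 − (-0.754857))/3 = -0.251618
R_{2,1} = -0.279490 + (-0.279490 − (-0.377428))/3 = -0.246844
R_{2,2} = -0.246844 + (-0.246844 − (-0.251618))/15 = -0.246526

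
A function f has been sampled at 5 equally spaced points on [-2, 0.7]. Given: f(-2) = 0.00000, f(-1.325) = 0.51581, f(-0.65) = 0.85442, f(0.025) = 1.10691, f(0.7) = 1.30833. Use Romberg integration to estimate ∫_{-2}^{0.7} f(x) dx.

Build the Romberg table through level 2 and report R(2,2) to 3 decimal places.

R(0,0) (trapezoid, 1 panel, h=2.7000): 1.76625
R(1,0) (trapezoid, 2 panels, h=1.3500): 2.03659
R(2,0) (trapezoid, 4 panels, h=0.6750): 2.11363
R(1,1) = 2.03659 + (2.03659 − 1.76625)/3 = 2.12670
R(2,1) = 2.11363 + (2.11363 − 2.03659)/3 = 2.13931
R(2,2) = 2.13931 + (2.13931 − 2.12670)/15 = 2.14015

2.140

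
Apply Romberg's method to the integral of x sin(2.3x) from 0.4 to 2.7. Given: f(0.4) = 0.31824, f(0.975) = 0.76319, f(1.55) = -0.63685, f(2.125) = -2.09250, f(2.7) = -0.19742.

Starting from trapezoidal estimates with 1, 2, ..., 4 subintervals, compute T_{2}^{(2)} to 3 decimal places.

T_{0}^{(0)} (trapezoid, 1 panel, h=2.3000): 0.13894
T_{1}^{(0)} (trapezoid, 2 panels, h=1.1500): -0.66291
T_{2}^{(0)} (trapezoid, 4 panels, h=0.5750): -1.09581
T_{1}^{(1)} = -0.66291 + (-0.66291 − 0.13894)/3 = -0.93019
T_{2}^{(1)} = -1.09581 + (-1.09581 − (-0.66291))/3 = -1.24011
T_{2}^{(2)} = -1.24011 + (-1.24011 − (-0.93019))/15 = -1.26077

-1.261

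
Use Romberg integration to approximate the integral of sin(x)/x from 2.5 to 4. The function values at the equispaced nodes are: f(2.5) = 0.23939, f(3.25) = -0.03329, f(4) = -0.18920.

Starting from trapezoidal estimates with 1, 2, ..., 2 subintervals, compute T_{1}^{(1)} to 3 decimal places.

T_{0}^{(0)} (trapezoid, 1 panel, h=1.5000): 0.03764
T_{1}^{(0)} (trapezoid, 2 panels, h=0.7500): -0.00615
T_{1}^{(1)} = -0.00615 + (-0.00615 − 0.03764)/3 = -0.02075

-0.021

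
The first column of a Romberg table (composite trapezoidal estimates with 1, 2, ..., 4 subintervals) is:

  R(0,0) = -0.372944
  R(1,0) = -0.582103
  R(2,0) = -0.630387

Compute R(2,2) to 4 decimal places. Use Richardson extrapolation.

-0.6461

Richardson extrapolation on the trapezoidal column (denominator 4−1=3):
R(1,1) = (4·(-0.582103) − (-0.372944)) / 3 = -0.651823
R(2,1) = -0.630387 + (-0.630387 − (-0.582103))/3 = -0.646482
R(2,2) = -0.646482 + (-0.646482 − (-0.651823))/15 = -0.646126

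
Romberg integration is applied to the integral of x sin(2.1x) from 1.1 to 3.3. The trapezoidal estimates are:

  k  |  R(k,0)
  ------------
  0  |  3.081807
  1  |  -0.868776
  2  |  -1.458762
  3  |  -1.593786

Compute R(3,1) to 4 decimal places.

R(3,1) = -1.593786 + (-1.593786 − (-1.458762))/3 = -1.638794

-1.6388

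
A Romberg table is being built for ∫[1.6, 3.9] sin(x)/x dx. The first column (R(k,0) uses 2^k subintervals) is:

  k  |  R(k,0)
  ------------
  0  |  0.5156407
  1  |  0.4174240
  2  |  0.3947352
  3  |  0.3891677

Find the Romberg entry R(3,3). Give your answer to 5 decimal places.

0.38732

Richardson extrapolation on the trapezoidal column (denominator 4−1=3):
R(1,1) = 0.4174240 + (0.4174240 − 0.5156407)/3 = 0.3846851
R(2,1) = 0.3947352 + (0.3947352 − 0.4174240)/3 = 0.3871723
R(3,1) = (4·0.3891677 − 0.3947352) / 3 = 0.3873119
R(2,2) = 0.3871723 + (0.3871723 − 0.3846851)/15 = 0.3873381
R(3,2) = 0.3873119 + (0.3873119 − 0.3871723)/15 = 0.3873212
R(3,3) = 0.3873212 + (0.3873212 − 0.3873381)/63 = 0.3873209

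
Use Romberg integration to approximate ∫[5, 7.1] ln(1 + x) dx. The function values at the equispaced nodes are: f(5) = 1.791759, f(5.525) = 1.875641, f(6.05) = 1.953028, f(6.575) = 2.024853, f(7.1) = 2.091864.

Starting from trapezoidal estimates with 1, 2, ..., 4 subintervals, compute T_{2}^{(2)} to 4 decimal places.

4.0935

T_{0}^{(0)} (trapezoid, 1 panel, h=2.1000): 4.077804
T_{1}^{(0)} (trapezoid, 2 panels, h=1.0500): 4.089581
T_{2}^{(0)} (trapezoid, 4 panels, h=0.5250): 4.092550
T_{1}^{(1)} = 4.089581 + (4.089581 − 4.077804)/3 = 4.093507
T_{2}^{(1)} = 4.092550 + (4.092550 − 4.089581)/3 = 4.093540
T_{2}^{(2)} = 4.093540 + (4.093540 − 4.093507)/15 = 4.093542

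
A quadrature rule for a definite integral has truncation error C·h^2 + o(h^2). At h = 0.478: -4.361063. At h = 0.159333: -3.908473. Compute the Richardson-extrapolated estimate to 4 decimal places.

Extrapolated value = (9·A(h/3) − A(h)) / (9 − 1)
= (9·(-3.908473) − (-4.361063)) / 8
= -30.815194 / 8 = -3.851899

-3.8519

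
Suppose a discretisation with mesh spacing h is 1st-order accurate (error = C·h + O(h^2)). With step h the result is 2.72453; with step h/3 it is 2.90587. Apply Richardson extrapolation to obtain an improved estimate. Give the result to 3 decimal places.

The leading error scales as h; refining by a factor of 3 reduces it by 3^1 = 3.
Extrapolated value = (3·A(h/3) − A(h)) / (3 − 1)
= (3·2.90587 − 2.72453) / 2
= 5.99308 / 2 = 2.99654

2.997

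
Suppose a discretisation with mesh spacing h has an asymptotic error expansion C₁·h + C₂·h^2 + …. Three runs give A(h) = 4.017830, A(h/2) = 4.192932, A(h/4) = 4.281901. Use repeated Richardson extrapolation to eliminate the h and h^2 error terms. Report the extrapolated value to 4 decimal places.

4.3718

First eliminate the h term (factor 2^1 = 2):
  B₁ = (2·4.192932 − 4.017830)/1 = 4.368034
  B₂ = (2·4.281901 − 4.192932)/1 = 4.370870
Then eliminate the h^2 term (factor 2^2 = 4):
  (4·4.370870 − 4.368034)/3 = 4.371815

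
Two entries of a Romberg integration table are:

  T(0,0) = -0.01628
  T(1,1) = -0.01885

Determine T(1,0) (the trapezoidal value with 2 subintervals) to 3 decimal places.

-0.018

From T(1,1) = (4·T(1,0) − T(0,0))/3, solve for T(1,0):
4·T(1,0) = 3·(-0.01885) + (-0.01628) = -0.07283
T(1,0) = -0.01821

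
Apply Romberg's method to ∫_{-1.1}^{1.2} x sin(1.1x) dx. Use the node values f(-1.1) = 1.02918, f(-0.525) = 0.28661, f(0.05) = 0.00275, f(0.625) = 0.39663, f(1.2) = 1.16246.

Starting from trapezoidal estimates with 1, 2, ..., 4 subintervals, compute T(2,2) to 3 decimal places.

0.952

T(0,0) (trapezoid, 1 panel, h=2.3000): 2.52039
T(1,0) (trapezoid, 2 panels, h=1.1500): 1.26336
T(2,0) (trapezoid, 4 panels, h=0.5750): 1.02454
T(1,1) = 1.26336 + (1.26336 − 2.52039)/3 = 0.84435
T(2,1) = 1.02454 + (1.02454 − 1.26336)/3 = 0.94493
T(2,2) = 0.94493 + (0.94493 − 0.84435)/15 = 0.95164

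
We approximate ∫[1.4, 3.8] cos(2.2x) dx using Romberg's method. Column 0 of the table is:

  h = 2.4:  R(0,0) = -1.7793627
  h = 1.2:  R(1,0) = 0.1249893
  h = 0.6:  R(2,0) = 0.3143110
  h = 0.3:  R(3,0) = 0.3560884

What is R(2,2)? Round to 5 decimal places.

R(1,1) = (4·0.1249893 − (-1.7793627)) / 3 = 0.7597733
R(2,1) = (4·0.3143110 − 0.1249893) / 3 = 0.3774182
R(2,2) = 0.3774182 + (0.3774182 − 0.7597733)/15 = 0.3519279

0.35193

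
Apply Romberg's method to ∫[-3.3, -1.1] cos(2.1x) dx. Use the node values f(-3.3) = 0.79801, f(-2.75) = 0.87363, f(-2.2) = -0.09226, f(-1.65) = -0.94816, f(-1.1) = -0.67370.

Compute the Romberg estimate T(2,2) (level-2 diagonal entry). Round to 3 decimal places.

-0.064

T(0,0) (trapezoid, 1 panel, h=2.2000): 0.13674
T(1,0) (trapezoid, 2 panels, h=1.1000): -0.03312
T(2,0) (trapezoid, 4 panels, h=0.5500): -0.05755
T(1,1) = -0.03312 + (-0.03312 − 0.13674)/3 = -0.08974
T(2,1) = -0.05755 + (-0.05755 − (-0.03312))/3 = -0.06569
T(2,2) = -0.06569 + (-0.06569 − (-0.08974))/15 = -0.06409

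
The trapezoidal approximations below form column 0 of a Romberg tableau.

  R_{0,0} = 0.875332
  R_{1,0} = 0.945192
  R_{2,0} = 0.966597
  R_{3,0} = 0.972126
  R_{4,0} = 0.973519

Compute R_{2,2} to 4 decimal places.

R_{1,1} = 0.945192 + (0.945192 − 0.875332)/3 = 0.968479
R_{2,1} = 0.966597 + (0.966597 − 0.945192)/3 = 0.973732
R_{2,2} = (16·0.973732 − 0.968479) / 15 = 0.974082
(Column j=1 coincides with Simpson's rule on the same nodes.)

0.9741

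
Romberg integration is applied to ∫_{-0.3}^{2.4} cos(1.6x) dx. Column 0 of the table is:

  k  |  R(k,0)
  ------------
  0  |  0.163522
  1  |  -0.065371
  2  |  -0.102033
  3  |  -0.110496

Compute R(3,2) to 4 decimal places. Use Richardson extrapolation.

-0.1133

Richardson extrapolation on the trapezoidal column (denominator 4−1=3):
R(2,1) = -0.102033 + (-0.102033 − (-0.065371))/3 = -0.114254
R(3,1) = (4·(-0.110496) − (-0.102033)) / 3 = -0.113317
R(3,2) = (16·(-0.113317) − (-0.114254)) / 15 = -0.113255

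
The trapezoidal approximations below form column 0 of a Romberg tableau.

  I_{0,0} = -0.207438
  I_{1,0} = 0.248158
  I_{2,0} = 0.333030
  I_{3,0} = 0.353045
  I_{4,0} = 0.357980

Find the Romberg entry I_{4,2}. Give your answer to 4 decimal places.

0.3596

Richardson extrapolation on the trapezoidal column (denominator 4−1=3):
I_{3,1} = (4·0.353045 − 0.333030) / 3 = 0.359717
I_{4,1} = 0.357980 + (0.357980 − 0.353045)/3 = 0.359625
I_{4,2} = 0.359625 + (0.359625 − 0.359717)/15 = 0.359619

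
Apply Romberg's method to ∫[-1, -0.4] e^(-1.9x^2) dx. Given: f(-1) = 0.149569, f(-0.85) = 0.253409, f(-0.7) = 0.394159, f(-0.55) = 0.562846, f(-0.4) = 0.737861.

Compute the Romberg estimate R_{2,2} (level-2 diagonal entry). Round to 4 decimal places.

R_{0,0} (trapezoid, 1 panel, h=0.6000): 0.266229
R_{1,0} (trapezoid, 2 panels, h=0.3000): 0.251362
R_{2,0} (trapezoid, 4 panels, h=0.1500): 0.248119
R_{1,1} = 0.251362 + (0.251362 − 0.266229)/3 = 0.246406
R_{2,1} = 0.248119 + (0.248119 − 0.251362)/3 = 0.247038
R_{2,2} = 0.247038 + (0.247038 − 0.246406)/15 = 0.247080

0.2471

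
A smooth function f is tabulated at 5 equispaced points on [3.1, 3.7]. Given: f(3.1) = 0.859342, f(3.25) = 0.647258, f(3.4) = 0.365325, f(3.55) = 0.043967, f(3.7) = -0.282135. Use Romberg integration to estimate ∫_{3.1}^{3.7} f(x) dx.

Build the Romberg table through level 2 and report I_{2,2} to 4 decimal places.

I_{0,0} (trapezoid, 1 panel, h=0.6000): 0.173162
I_{1,0} (trapezoid, 2 panels, h=0.3000): 0.196179
I_{2,0} (trapezoid, 4 panels, h=0.1500): 0.201773
I_{1,1} = 0.196179 + (0.196179 − 0.173162)/3 = 0.203851
I_{2,1} = 0.201773 + (0.201773 − 0.196179)/3 = 0.203638
I_{2,2} = 0.203638 + (0.203638 − 0.203851)/15 = 0.203624

0.2036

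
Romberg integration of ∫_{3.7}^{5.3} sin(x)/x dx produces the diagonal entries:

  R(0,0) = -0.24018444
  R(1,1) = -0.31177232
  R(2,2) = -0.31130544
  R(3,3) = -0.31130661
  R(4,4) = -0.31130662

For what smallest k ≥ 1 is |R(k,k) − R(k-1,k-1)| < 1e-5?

k = 3

|R(1,1) − R(0,0)| = 0.07158788 ≥ 1e-5
|R(2,2) − R(1,1)| = 0.00046688 ≥ 1e-5
|R(3,3) − R(2,2)| = 0.00000117 < 1e-5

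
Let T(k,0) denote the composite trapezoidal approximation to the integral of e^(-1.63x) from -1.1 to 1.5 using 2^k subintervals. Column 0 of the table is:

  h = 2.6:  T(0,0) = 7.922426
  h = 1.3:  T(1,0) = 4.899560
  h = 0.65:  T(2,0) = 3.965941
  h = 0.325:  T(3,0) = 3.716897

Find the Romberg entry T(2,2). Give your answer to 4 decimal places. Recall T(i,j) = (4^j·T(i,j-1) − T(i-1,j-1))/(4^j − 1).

Richardson extrapolation on the trapezoidal column (denominator 4−1=3):
T(1,1) = 4.899560 + (4.899560 − 7.922426)/3 = 3.891938
T(2,1) = 3.965941 + (3.965941 − 4.899560)/3 = 3.654735
T(2,2) = (16·3.654735 − 3.891938) / 15 = 3.638921

3.6389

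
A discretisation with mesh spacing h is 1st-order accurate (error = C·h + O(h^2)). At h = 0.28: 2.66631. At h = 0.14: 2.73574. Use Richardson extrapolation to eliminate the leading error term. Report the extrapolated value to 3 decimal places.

2.805

The leading error scales as h; refining by a factor of 2 reduces it by 2^1 = 2.
Extrapolated value = (2·A(h/2) − A(h)) / (2 − 1)
= (2·2.73574 − 2.66631) / 1
= 2.80517 / 1 = 2.80517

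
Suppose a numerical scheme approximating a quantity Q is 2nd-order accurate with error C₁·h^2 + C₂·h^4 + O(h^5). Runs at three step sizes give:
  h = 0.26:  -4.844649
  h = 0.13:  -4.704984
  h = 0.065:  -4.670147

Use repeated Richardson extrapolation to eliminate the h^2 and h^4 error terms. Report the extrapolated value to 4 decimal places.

-4.6585

First eliminate the h^2 term (factor 2^2 = 4):
  B₁ = (4·(-4.704984) − (-4.844649))/3 = -4.658429
  B₂ = (4·(-4.670147) − (-4.704984))/3 = -4.658535
Then eliminate the h^4 term (factor 2^4 = 16):
  (16·(-4.658535) − (-4.658429))/15 = -4.658542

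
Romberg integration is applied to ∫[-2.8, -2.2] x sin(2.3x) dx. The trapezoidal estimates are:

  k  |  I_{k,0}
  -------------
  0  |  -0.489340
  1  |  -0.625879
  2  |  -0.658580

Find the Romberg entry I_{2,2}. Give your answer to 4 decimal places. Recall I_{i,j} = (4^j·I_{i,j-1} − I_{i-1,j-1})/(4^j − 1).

-0.6694

I_{1,1} = (4·(-0.625879) − (-0.489340)) / 3 = -0.671392
I_{2,1} = -0.658580 + (-0.658580 − (-0.625879))/3 = -0.669480
I_{2,2} = (16·(-0.669480) − (-0.671392)) / 15 = -0.669353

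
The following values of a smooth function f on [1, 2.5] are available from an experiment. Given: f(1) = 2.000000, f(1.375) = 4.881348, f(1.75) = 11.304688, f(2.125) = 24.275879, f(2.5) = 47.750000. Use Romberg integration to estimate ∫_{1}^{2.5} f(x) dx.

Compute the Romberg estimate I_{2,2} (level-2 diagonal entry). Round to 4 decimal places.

I_{0,0} (trapezoid, 1 panel, h=1.5000): 37.312500
I_{1,0} (trapezoid, 2 panels, h=0.7500): 27.134766
I_{2,0} (trapezoid, 4 panels, h=0.3750): 24.501343
I_{1,1} = 27.134766 + (27.134766 − 37.312500)/3 = 23.742188
I_{2,1} = 24.501343 + (24.501343 − 27.134766)/3 = 23.623535
I_{2,2} = 23.623535 + (23.623535 − 23.742188)/15 = 23.615625

23.6156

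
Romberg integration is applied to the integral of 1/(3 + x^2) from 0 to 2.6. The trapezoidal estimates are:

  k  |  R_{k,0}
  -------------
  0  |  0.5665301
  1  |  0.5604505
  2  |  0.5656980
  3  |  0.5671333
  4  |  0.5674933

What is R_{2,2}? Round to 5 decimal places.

0.56805

Richardson extrapolation on the trapezoidal column (denominator 4−1=3):
R_{1,1} = (4·0.5604505 − 0.5665301) / 3 = 0.5584240
R_{2,1} = (4·0.5656980 − 0.5604505) / 3 = 0.5674472
R_{2,2} = 0.5674472 + (0.5674472 − 0.5584240)/15 = 0.5680487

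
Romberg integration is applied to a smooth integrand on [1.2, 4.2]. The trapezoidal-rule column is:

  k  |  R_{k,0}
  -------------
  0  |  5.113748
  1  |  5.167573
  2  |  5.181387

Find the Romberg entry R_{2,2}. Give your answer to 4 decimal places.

5.1860

Richardson extrapolation on the trapezoidal column (denominator 4−1=3):
R_{1,1} = 5.167573 + (5.167573 − 5.113748)/3 = 5.185515
R_{2,1} = 5.181387 + (5.181387 − 5.167573)/3 = 5.185992
R_{2,2} = (16·5.185992 − 5.185515) / 15 = 5.186024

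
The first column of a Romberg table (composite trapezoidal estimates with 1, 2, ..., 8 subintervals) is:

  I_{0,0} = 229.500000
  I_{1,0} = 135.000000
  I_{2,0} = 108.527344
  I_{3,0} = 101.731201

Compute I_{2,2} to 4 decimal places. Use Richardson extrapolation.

I_{1,1} = 135.000000 + (135.000000 − 229.500000)/3 = 103.500000
I_{2,1} = 108.527344 + (108.527344 − 135.000000)/3 = 99.703125
I_{2,2} = 99.703125 + (99.703125 − 103.500000)/15 = 99.450000
(Column j=1 coincides with Simpson's rule on the same nodes.)

99.4500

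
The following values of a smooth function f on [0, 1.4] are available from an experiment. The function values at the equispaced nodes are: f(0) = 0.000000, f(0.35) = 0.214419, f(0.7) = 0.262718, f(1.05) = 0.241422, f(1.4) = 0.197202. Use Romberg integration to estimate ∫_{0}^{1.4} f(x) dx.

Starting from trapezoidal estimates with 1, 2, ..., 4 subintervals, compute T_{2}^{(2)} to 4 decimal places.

T_{0}^{(0)} (trapezoid, 1 panel, h=1.4000): 0.138041
T_{1}^{(0)} (trapezoid, 2 panels, h=0.7000): 0.252923
T_{2}^{(0)} (trapezoid, 4 panels, h=0.3500): 0.286006
T_{1}^{(1)} = 0.252923 + (0.252923 − 0.138041)/3 = 0.291217
T_{2}^{(1)} = 0.286006 + (0.286006 − 0.252923)/3 = 0.297034
T_{2}^{(2)} = 0.297034 + (0.297034 − 0.291217)/15 = 0.297422

0.2974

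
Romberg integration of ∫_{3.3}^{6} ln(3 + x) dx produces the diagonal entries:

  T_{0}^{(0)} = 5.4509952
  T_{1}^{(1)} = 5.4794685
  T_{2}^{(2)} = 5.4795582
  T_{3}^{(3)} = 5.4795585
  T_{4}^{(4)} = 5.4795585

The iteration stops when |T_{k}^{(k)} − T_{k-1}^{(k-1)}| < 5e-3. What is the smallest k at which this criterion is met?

|T_{1}^{(1)} − T_{0}^{(0)}| = 0.0284733 ≥ 5e-3
|T_{2}^{(2)} − T_{1}^{(1)}| = 0.0000897 < 5e-3

k = 2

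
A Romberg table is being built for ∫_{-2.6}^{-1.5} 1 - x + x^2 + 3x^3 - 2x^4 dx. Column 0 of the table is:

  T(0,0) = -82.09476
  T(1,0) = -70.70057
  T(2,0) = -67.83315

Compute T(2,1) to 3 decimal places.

-66.877

Richardson extrapolation on the trapezoidal column (denominator 4−1=3):
T(2,1) = -67.83315 + (-67.83315 − (-70.70057))/3 = -66.87734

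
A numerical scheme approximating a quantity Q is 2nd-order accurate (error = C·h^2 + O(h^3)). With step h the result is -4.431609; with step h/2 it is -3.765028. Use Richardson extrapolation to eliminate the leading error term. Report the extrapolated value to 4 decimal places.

Extrapolated value = (4·A(h/2) − A(h)) / (4 − 1)
= (4·(-3.765028) − (-4.431609)) / 3
= -10.628503 / 3 = -3.542834

-3.5428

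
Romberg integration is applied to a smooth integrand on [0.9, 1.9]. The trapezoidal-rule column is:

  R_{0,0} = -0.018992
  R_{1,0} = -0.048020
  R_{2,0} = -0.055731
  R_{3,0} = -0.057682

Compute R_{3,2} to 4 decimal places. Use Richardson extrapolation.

-0.0583

Richardson extrapolation on the trapezoidal column (denominator 4−1=3):
R_{2,1} = -0.055731 + (-0.055731 − (-0.048020))/3 = -0.058301
R_{3,1} = (4·(-0.057682) − (-0.055731)) / 3 = -0.058332
R_{3,2} = (16·(-0.058332) − (-0.058301)) / 15 = -0.058334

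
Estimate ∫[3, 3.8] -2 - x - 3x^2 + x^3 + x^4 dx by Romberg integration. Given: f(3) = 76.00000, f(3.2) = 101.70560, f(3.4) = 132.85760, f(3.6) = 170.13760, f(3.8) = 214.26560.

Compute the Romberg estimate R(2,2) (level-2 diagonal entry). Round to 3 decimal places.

R(0,0) (trapezoid, 1 panel, h=0.8000): 116.10624
R(1,0) (trapezoid, 2 panels, h=0.4000): 111.19616
R(2,0) (trapezoid, 4 panels, h=0.2000): 109.96672
R(1,1) = 111.19616 + (111.19616 − 116.10624)/3 = 109.55947
R(2,1) = 109.96672 + (109.96672 − 111.19616)/3 = 109.55691
R(2,2) = 109.55691 + (109.55691 − 109.55947)/15 = 109.55674

109.557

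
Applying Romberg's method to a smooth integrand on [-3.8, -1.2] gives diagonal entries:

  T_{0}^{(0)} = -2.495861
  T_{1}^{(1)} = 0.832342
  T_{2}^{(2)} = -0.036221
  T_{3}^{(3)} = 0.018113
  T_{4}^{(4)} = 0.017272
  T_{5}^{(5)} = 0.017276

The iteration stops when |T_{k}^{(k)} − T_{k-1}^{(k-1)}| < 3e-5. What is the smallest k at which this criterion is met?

k = 5

|T_{1}^{(1)} − T_{0}^{(0)}| = 3.328203 ≥ 3e-5
|T_{2}^{(2)} − T_{1}^{(1)}| = 0.868563 ≥ 3e-5
|T_{3}^{(3)} − T_{2}^{(2)}| = 0.054334 ≥ 3e-5
|T_{4}^{(4)} − T_{3}^{(3)}| = 0.000841 ≥ 3e-5
|T_{5}^{(5)} − T_{4}^{(4)}| = 0.000004 < 3e-5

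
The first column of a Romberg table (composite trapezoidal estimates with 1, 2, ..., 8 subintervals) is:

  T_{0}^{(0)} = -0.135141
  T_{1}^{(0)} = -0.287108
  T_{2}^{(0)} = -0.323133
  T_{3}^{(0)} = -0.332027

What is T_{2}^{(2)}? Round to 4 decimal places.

Richardson extrapolation on the trapezoidal column (denominator 4−1=3):
T_{1}^{(1)} = (4·(-0.287108) − (-0.135141)) / 3 = -0.337764
T_{2}^{(1)} = -0.323133 + (-0.323133 − (-0.287108))/3 = -0.335141
T_{2}^{(2)} = -0.335141 + (-0.335141 − (-0.337764))/15 = -0.334966

-0.3350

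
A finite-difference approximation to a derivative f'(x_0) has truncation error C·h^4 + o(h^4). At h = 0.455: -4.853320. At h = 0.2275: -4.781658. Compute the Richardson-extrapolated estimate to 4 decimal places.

The leading error scales as h^4; refining by a factor of 2 reduces it by 2^4 = 16.
Extrapolated value = (16·A(h/2) − A(h)) / (16 − 1)
= (16·(-4.781658) − (-4.853320)) / 15
= -71.653208 / 15 = -4.776881

-4.7769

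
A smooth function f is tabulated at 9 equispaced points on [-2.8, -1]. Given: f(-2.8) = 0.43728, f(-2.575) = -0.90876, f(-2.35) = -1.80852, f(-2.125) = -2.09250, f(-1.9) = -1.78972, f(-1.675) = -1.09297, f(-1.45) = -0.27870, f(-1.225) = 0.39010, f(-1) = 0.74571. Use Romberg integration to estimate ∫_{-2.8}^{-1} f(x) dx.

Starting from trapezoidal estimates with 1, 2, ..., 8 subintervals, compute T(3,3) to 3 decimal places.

T(0,0) (trapezoid, 1 panel, h=1.8000): 1.06469
T(1,0) (trapezoid, 2 panels, h=0.9000): -1.07840
T(2,0) (trapezoid, 4 panels, h=0.4500): -1.47845
T(3,0) (trapezoid, 8 panels, h=0.2250): -1.57265
T(1,1) = -1.07840 + (-1.07840 − 1.06469)/3 = -1.79276
T(2,1) = -1.47845 + (-1.47845 − (-1.07840))/3 = -1.61180
T(3,1) = -1.57265 + (-1.57265 − (-1.47845))/3 = -1.60405
T(2,2) = -1.61180 + (-1.61180 − (-1.79276))/15 = -1.59974
T(3,2) = -1.60405 + (-1.60405 − (-1.61180))/15 = -1.60353
T(3,3) = -1.60353 + (-1.60353 − (-1.59974))/63 = -1.60359

-1.604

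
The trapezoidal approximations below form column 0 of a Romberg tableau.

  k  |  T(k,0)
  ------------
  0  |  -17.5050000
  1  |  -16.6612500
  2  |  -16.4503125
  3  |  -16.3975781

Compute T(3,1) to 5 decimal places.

-16.38000

Richardson extrapolation on the trapezoidal column (denominator 4−1=3):
T(3,1) = -16.3975781 + (-16.3975781 − (-16.4503125))/3 = -16.3800000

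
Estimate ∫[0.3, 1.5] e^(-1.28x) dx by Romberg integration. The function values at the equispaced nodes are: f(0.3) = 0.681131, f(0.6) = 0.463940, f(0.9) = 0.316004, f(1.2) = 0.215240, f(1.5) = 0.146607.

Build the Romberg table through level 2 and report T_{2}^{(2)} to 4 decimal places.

0.4176

T_{0}^{(0)} (trapezoid, 1 panel, h=1.2000): 0.496643
T_{1}^{(0)} (trapezoid, 2 panels, h=0.6000): 0.437924
T_{2}^{(0)} (trapezoid, 4 panels, h=0.3000): 0.422716
T_{1}^{(1)} = 0.437924 + (0.437924 − 0.496643)/3 = 0.418351
T_{2}^{(1)} = 0.422716 + (0.422716 − 0.437924)/3 = 0.417647
T_{2}^{(2)} = 0.417647 + (0.417647 − 0.418351)/15 = 0.417600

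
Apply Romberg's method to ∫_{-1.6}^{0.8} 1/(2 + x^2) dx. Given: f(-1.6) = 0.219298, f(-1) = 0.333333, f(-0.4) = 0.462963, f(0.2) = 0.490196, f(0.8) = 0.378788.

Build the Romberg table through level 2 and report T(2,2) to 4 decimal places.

0.9625

T(0,0) (trapezoid, 1 panel, h=2.4000): 0.717703
T(1,0) (trapezoid, 2 panels, h=1.2000): 0.914407
T(2,0) (trapezoid, 4 panels, h=0.6000): 0.951321
T(1,1) = 0.914407 + (0.914407 − 0.717703)/3 = 0.979975
T(2,1) = 0.951321 + (0.951321 − 0.914407)/3 = 0.963626
T(2,2) = 0.963626 + (0.963626 − 0.979975)/15 = 0.962536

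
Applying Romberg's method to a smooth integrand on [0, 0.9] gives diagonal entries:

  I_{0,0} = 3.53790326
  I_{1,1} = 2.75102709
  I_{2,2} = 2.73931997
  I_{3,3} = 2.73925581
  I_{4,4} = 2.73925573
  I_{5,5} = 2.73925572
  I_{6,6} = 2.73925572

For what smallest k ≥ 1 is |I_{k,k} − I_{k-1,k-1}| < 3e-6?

k = 4

|I_{1,1} − I_{0,0}| = 0.78687617 ≥ 3e-6
|I_{2,2} − I_{1,1}| = 0.01170712 ≥ 3e-6
|I_{3,3} − I_{2,2}| = 0.00006416 ≥ 3e-6
|I_{4,4} − I_{3,3}| = 0.00000008 < 3e-6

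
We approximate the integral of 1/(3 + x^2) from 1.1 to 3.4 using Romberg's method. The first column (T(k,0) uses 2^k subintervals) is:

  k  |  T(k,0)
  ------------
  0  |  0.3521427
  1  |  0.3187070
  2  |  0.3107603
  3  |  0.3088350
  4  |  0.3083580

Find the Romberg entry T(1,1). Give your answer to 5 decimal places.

Richardson extrapolation on the trapezoidal column (denominator 4−1=3):
T(1,1) = 0.3187070 + (0.3187070 − 0.3521427)/3 = 0.3075618
(Column j=1 coincides with Simpson's rule on the same nodes.)

0.30756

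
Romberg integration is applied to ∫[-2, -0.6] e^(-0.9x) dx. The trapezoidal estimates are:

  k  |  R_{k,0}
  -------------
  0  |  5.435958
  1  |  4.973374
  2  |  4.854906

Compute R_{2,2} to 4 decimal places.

4.8152

Richardson extrapolation on the trapezoidal column (denominator 4−1=3):
R_{1,1} = 4.973374 + (4.973374 − 5.435958)/3 = 4.819179
R_{2,1} = 4.854906 + (4.854906 − 4.973374)/3 = 4.815417
R_{2,2} = 4.815417 + (4.815417 − 4.819179)/15 = 4.815166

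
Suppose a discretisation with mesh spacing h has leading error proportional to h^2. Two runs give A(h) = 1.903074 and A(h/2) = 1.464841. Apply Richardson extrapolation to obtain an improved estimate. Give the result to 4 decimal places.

The leading error scales as h^2; refining by a factor of 2 reduces it by 2^2 = 4.
Extrapolated value = (4·A(h/2) − A(h)) / (4 − 1)
= (4·1.464841 − 1.903074) / 3
= 3.956290 / 3 = 1.318763

1.3188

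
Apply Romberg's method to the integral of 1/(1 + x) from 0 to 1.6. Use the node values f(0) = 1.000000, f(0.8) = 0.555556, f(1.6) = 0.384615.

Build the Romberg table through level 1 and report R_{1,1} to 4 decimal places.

0.9618

R_{0,0} (trapezoid, 1 panel, h=1.6000): 1.107692
R_{1,0} (trapezoid, 2 panels, h=0.8000): 0.998291
R_{1,1} = 0.998291 + (0.998291 − 1.107692)/3 = 0.961824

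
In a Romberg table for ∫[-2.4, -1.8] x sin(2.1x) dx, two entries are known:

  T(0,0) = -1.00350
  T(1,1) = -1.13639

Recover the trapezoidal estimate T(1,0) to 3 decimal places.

From T(1,1) = (4·T(1,0) − T(0,0))/3, solve for T(1,0):
4·T(1,0) = 3·(-1.13639) + (-1.00350) = -4.41267
T(1,0) = -1.10317

-1.103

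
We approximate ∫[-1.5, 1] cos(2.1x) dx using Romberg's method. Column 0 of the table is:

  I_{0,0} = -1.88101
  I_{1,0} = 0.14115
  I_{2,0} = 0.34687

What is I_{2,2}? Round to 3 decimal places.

0.389

I_{1,1} = 0.14115 + (0.14115 − (-1.88101))/3 = 0.81520
I_{2,1} = (4·0.34687 − 0.14115) / 3 = 0.41544
I_{2,2} = 0.41544 + (0.41544 − 0.81520)/15 = 0.38879
(Column j=1 coincides with Simpson's rule on the same nodes.)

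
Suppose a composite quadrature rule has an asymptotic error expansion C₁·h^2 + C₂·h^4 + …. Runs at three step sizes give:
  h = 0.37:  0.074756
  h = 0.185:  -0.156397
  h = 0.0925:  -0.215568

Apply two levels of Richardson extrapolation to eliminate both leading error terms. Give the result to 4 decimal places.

-0.2354

First eliminate the h^2 term (factor 2^2 = 4):
  B₁ = (4·(-0.156397) − 0.074756)/3 = -0.233448
  B₂ = (4·(-0.215568) − (-0.156397))/3 = -0.235292
Then eliminate the h^4 term (factor 2^4 = 16):
  (16·(-0.235292) − (-0.233448))/15 = -0.235415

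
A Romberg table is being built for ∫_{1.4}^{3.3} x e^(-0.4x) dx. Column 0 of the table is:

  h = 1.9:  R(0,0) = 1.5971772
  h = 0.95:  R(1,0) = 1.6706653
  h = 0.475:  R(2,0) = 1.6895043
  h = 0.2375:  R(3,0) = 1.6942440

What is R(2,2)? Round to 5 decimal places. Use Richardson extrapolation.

1.69583

Richardson extrapolation on the trapezoidal column (denominator 4−1=3):
R(1,1) = 1.6706653 + (1.6706653 − 1.5971772)/3 = 1.6951613
R(2,1) = 1.6895043 + (1.6895043 − 1.6706653)/3 = 1.6957840
R(2,2) = (16·1.6957840 − 1.6951613) / 15 = 1.6958255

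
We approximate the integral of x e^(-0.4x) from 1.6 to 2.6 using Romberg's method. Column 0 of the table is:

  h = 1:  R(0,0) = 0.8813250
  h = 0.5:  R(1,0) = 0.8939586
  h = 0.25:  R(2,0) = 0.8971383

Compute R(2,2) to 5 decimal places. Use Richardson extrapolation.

0.89820

R(1,1) = 0.8939586 + (0.8939586 − 0.8813250)/3 = 0.8981698
R(2,1) = 0.8971383 + (0.8971383 − 0.8939586)/3 = 0.8981982
R(2,2) = 0.8981982 + (0.8981982 − 0.8981698)/15 = 0.8982001
(Column j=1 coincides with Simpson's rule on the same nodes.)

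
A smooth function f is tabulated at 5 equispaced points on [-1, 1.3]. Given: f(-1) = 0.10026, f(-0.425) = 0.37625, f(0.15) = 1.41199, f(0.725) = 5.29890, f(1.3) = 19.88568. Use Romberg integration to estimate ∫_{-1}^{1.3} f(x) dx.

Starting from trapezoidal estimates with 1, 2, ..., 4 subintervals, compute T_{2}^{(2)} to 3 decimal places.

8.649

T_{0}^{(0)} (trapezoid, 1 panel, h=2.3000): 22.98383
T_{1}^{(0)} (trapezoid, 2 panels, h=1.1500): 13.11570
T_{2}^{(0)} (trapezoid, 4 panels, h=0.5750): 9.82106
T_{1}^{(1)} = 13.11570 + (13.11570 − 22.98383)/3 = 9.82632
T_{2}^{(1)} = 9.82106 + (9.82106 − 13.11570)/3 = 8.72285
T_{2}^{(2)} = 8.72285 + (8.72285 − 9.82632)/15 = 8.64929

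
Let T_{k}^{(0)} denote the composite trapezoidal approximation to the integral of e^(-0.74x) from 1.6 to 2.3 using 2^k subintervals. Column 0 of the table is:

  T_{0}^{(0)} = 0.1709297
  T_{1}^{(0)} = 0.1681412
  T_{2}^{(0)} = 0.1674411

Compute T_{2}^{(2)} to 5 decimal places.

Richardson extrapolation on the trapezoidal column (denominator 4−1=3):
T_{1}^{(1)} = (4·0.1681412 − 0.1709297) / 3 = 0.1672117
T_{2}^{(1)} = (4·0.1674411 − 0.1681412) / 3 = 0.1672077
T_{2}^{(2)} = 0.1672077 + (0.1672077 − 0.1672117)/15 = 0.1672074

0.16721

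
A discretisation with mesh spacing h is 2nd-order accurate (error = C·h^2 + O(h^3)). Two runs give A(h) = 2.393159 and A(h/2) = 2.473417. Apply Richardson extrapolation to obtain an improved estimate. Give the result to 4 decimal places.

2.5002

Extrapolated value = (4·A(h/2) − A(h)) / (4 − 1)
= (4·2.473417 − 2.393159) / 3
= 7.500509 / 3 = 2.500170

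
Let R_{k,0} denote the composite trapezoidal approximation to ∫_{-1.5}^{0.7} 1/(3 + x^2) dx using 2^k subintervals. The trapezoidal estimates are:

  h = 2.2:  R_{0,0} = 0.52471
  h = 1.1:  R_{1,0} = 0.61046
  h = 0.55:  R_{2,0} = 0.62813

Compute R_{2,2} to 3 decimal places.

Richardson extrapolation on the trapezoidal column (denominator 4−1=3):
R_{1,1} = (4·0.61046 − 0.52471) / 3 = 0.63904
R_{2,1} = 0.62813 + (0.62813 − 0.61046)/3 = 0.63402
R_{2,2} = (16·0.63402 − 0.63904) / 15 = 0.63369

0.634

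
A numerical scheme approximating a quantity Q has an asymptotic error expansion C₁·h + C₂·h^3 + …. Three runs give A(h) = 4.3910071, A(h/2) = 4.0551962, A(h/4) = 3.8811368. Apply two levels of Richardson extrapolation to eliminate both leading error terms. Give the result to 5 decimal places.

3.70532

First eliminate the h term (factor 2^1 = 2):
  B₁ = (2·4.0551962 − 4.3910071)/1 = 3.7193853
  B₂ = (2·3.8811368 − 4.0551962)/1 = 3.7070774
Then eliminate the h^3 term (factor 2^3 = 8):
  (8·3.7070774 − 3.7193853)/7 = 3.7053191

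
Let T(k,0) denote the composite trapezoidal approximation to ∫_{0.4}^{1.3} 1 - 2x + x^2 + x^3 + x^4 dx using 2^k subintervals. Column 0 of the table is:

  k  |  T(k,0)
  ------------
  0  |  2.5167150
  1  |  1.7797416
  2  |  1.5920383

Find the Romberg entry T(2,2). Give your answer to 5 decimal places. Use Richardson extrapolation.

Richardson extrapolation on the trapezoidal column (denominator 4−1=3):
T(1,1) = (4·1.7797416 − 2.5167150) / 3 = 1.5340838
T(2,1) = (4·1.5920383 − 1.7797416) / 3 = 1.5294705
T(2,2) = (16·1.5294705 − 1.5340838) / 15 = 1.5291629

1.52916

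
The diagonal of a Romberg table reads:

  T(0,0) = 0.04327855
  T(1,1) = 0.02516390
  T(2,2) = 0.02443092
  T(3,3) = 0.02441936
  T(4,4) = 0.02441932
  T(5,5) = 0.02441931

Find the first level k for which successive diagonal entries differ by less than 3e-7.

k = 4

|T(1,1) − T(0,0)| = 0.01811465 ≥ 3e-7
|T(2,2) − T(1,1)| = 0.00073298 ≥ 3e-7
|T(3,3) − T(2,2)| = 0.00001156 ≥ 3e-7
|T(4,4) − T(3,3)| = 0.00000004 < 3e-7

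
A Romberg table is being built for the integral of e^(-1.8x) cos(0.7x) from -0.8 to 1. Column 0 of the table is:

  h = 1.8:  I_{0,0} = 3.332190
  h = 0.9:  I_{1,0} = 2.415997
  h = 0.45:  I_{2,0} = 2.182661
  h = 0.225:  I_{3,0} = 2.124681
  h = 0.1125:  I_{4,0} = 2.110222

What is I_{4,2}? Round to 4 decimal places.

Richardson extrapolation on the trapezoidal column (denominator 4−1=3):
I_{3,1} = 2.124681 + (2.124681 − 2.182661)/3 = 2.105354
I_{4,1} = (4·2.110222 − 2.124681) / 3 = 2.105402
I_{4,2} = (16·2.105402 − 2.105354) / 15 = 2.105405

2.1054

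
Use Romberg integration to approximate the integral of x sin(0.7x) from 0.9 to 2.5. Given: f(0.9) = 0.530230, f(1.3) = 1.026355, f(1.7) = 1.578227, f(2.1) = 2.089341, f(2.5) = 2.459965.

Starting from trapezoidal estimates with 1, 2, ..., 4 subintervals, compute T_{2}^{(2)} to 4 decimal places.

2.4813

T_{0}^{(0)} (trapezoid, 1 panel, h=1.6000): 2.392156
T_{1}^{(0)} (trapezoid, 2 panels, h=0.8000): 2.458660
T_{2}^{(0)} (trapezoid, 4 panels, h=0.4000): 2.475608
T_{1}^{(1)} = 2.458660 + (2.458660 − 2.392156)/3 = 2.480828
T_{2}^{(1)} = 2.475608 + (2.475608 − 2.458660)/3 = 2.481257
T_{2}^{(2)} = 2.481257 + (2.481257 − 2.480828)/15 = 2.481286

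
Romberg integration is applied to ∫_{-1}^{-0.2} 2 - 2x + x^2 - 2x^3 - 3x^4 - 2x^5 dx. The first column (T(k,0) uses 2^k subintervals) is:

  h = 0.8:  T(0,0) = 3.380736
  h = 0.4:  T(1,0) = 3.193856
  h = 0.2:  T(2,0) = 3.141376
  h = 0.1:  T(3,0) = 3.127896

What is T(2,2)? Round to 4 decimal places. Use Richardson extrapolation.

Richardson extrapolation on the trapezoidal column (denominator 4−1=3):
T(1,1) = 3.193856 + (3.193856 − 3.380736)/3 = 3.131563
T(2,1) = 3.141376 + (3.141376 − 3.193856)/3 = 3.123883
T(2,2) = 3.123883 + (3.123883 − 3.131563)/15 = 3.123371
(Column j=1 coincides with Simpson's rule on the same nodes.)

3.1234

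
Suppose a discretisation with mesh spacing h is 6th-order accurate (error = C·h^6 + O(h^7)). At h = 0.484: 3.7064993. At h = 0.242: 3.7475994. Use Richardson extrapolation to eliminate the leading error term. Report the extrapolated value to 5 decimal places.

Extrapolated value = (64·A(h/2) − A(h)) / (64 − 1)
= (64·3.7475994 − 3.7064993) / 63
= 236.1398623 / 63 = 3.7482518

3.74825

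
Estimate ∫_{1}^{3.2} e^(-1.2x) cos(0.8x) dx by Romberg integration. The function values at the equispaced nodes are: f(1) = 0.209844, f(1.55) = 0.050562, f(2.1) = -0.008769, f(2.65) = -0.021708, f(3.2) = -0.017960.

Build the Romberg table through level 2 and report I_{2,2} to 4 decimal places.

0.0528

I_{0,0} (trapezoid, 1 panel, h=2.2000): 0.211072
I_{1,0} (trapezoid, 2 panels, h=1.1000): 0.095890
I_{2,0} (trapezoid, 4 panels, h=0.5500): 0.063815
I_{1,1} = 0.095890 + (0.095890 − 0.211072)/3 = 0.057496
I_{2,1} = 0.063815 + (0.063815 − 0.095890)/3 = 0.053123
I_{2,2} = 0.053123 + (0.053123 − 0.057496)/15 = 0.052831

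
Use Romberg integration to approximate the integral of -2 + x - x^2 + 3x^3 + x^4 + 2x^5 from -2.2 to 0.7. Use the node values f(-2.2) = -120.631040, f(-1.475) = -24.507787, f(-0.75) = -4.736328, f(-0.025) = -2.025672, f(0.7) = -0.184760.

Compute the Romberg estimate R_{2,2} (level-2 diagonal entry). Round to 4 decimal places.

-56.4410

R_{0,0} (trapezoid, 1 panel, h=2.9000): -175.182910
R_{1,0} (trapezoid, 2 panels, h=1.4500): -94.459131
R_{2,0} (trapezoid, 4 panels, h=0.7250): -66.466323
R_{1,1} = -94.459131 + (-94.459131 − (-175.182910))/3 = -67.551205
R_{2,1} = -66.466323 + (-66.466323 − (-94.459131))/3 = -57.135387
R_{2,2} = -57.135387 + (-57.135387 − (-67.551205))/15 = -56.440999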